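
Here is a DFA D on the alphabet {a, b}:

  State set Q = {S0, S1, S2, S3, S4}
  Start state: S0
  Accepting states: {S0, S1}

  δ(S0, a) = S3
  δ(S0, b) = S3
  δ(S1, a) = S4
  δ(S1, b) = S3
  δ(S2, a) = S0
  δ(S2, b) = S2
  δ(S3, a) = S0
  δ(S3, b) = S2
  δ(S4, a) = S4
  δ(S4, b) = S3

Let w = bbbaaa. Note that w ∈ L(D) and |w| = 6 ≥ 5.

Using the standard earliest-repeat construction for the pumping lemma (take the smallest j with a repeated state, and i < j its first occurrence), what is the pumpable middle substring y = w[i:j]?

b

State sequence: S0 -b-> S3 -b-> S2 -b-> S2 -a-> S0 -a-> S3 -a-> S0
First repeat at step 3: S2 was already visited.

So i = 2, j = 3, giving x = w[0:2] = bb, y = w[2:3] = b, z = w[3:6] = aaa.
Check: |xy| = 3 ≤ 5 and |y| = 1 ≥ 1. Reading y takes D from S2 back to S2, so every xyⁱz is accepted.
Pumping length from the standard proof: p = 5 (the number of states). The repeated state found above gives |xy| = j ≤ 5 and |y| = j − i ≥ 1.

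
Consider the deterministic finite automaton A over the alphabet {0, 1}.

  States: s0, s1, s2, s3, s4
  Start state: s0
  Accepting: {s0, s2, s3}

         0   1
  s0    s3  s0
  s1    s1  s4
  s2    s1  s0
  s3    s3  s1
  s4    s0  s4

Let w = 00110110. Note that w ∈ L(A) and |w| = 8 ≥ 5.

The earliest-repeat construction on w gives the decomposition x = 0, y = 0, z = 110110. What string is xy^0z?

0110110

xy⁰z = xz = 0·110110 = 0110110.
Reading y = 0 takes A from s3 back to s3, so after x the machine is still in s3, and z then leads to the accepting state s3. Hence 0110110 ∈ L(A).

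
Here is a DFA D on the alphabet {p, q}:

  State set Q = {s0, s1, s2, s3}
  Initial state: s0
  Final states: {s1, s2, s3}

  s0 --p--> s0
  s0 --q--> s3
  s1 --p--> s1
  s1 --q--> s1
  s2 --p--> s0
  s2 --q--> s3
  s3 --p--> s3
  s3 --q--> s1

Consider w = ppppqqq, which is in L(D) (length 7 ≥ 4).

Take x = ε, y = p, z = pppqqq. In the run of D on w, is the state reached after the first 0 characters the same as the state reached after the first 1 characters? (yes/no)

Run of D on the first 1 characters of w = p:
  step 0: s0  (start)
  step 1: s0  (read p: s0→s0)

After x (step 0): s0. After xy (step 1): s0.
They match, so y = p drives D around a cycle from s0 back to itself; pumping y any number of times keeps D in s0 before reading z, and xyⁱz ∈ L(D) for every i ≥ 0.

yes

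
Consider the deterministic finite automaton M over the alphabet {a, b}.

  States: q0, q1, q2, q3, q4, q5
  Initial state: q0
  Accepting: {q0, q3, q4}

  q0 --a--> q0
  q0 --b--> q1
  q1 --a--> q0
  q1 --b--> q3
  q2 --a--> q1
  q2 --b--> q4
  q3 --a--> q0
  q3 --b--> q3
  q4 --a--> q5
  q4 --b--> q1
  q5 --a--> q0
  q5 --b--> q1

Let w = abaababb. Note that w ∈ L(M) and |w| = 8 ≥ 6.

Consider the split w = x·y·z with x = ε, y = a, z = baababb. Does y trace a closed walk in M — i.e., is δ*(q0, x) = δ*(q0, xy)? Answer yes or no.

yes

State sequence: q0 -a-> q0

After x (step 0): q0. After xy (step 1): q0.
They match, so y = a drives M around a cycle from q0 back to itself; pumping y any number of times keeps M in q0 before reading z, and xyⁱz ∈ L(M) for every i ≥ 0.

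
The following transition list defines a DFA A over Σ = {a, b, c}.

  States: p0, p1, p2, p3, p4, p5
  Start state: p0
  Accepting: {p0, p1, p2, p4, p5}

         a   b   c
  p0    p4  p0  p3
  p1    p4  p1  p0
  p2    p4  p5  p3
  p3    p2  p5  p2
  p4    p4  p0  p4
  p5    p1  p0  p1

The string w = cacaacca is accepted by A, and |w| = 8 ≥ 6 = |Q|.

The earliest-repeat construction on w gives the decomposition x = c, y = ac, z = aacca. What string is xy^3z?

cacacacaacca

xy^3z = c·ac·ac·ac·aacca = cacacacaacca.
Reading y = ac takes A from p3 back to p3, so after x·y·y·y the machine is still in p3, and z then leads to the accepting state p4. Hence cacacacaacca ∈ L(A).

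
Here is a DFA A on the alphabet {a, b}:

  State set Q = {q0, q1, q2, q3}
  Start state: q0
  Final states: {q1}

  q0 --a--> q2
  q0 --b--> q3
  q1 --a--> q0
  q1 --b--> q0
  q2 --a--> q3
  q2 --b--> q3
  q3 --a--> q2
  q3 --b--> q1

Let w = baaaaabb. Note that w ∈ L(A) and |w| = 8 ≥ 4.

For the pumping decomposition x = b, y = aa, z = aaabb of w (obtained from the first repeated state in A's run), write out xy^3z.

xy^3z = b·aa·aa·aa·aaabb = baaaaaaaaabb.
Reading y = aa takes A from q3 back to q3, so after x·y·y·y the machine is still in q3, and z then leads to the accepting state q1. Hence baaaaaaaaabb ∈ L(A).

baaaaaaaaabb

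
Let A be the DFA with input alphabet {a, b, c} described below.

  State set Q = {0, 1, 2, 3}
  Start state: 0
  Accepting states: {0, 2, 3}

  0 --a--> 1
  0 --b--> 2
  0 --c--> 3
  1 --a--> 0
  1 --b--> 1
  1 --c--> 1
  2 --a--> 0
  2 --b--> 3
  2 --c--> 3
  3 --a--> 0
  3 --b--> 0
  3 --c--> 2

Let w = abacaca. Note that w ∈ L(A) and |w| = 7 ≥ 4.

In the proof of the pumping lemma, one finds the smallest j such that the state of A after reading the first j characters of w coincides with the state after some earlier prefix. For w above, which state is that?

1

Run of A on w = a b a c a c a:
  step 0: 0  (start)
  step 1: 1  (read a: 0→1)
  step 2: 1  (read b: 1→1)   ← first repeat (1 seen earlier)
  step 3: 0  (read a: 1→0)
  step 4: 3  (read c: 0→3)
  step 5: 0  (read a: 3→0)
  step 6: 3  (read c: 0→3)
  step 7: 0  (read a: 3→0)

The earliest repeat is at step j = 2: A is in 1, which it already visited at step i = 1.
Since A has 4 states, any run of length ≥ 4 visits 4+1 states, so by pigeonhole some state repeats within the first 4 steps — that repeat gives the pumpable loop.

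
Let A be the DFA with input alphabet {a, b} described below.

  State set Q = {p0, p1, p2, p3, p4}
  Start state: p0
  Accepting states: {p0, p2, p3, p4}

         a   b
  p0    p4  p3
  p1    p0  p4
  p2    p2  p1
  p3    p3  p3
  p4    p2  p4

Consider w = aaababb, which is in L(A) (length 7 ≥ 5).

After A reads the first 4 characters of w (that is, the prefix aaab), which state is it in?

State sequence: p0 -a-> p4 -a-> p2 -a-> p2 -b-> p1

After reading 4 characters, A is in state p1.

p1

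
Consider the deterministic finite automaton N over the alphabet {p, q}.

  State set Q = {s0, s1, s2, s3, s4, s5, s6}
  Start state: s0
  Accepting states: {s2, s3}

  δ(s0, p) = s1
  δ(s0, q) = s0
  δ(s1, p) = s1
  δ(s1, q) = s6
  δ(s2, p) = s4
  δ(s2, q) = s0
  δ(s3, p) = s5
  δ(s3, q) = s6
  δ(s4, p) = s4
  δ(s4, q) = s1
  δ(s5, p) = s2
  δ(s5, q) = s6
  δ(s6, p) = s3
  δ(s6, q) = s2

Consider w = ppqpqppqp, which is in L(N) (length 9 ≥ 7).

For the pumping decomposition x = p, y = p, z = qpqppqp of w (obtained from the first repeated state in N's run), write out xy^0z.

xy⁰z = xz = p·qpqppqp = pqpqppqp.
Reading y = p takes N from s1 back to s1, so after x the machine is still in s1, and z then leads to the accepting state s3. Hence pqpqppqp ∈ L(N).

pqpqppqp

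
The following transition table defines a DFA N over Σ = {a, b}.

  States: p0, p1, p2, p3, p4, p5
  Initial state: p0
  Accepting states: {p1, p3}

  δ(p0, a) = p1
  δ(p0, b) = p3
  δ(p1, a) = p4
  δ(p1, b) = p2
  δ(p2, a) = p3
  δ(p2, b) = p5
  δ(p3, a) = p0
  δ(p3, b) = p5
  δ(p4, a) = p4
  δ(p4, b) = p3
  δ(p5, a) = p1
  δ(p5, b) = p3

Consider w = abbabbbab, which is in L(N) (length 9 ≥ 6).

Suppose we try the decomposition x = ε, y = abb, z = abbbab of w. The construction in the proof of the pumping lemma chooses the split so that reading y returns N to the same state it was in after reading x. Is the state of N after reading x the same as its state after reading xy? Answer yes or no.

no

State sequence: p0 -a-> p1 -b-> p2 -b-> p5

After x (step 0): p0. After xy (step 3): p5.
They differ (p0 ≠ p5), so y is not a cycle from the state after x; this split is not the one the pumping-lemma construction produces, and pumping y need not keep the string in L(N).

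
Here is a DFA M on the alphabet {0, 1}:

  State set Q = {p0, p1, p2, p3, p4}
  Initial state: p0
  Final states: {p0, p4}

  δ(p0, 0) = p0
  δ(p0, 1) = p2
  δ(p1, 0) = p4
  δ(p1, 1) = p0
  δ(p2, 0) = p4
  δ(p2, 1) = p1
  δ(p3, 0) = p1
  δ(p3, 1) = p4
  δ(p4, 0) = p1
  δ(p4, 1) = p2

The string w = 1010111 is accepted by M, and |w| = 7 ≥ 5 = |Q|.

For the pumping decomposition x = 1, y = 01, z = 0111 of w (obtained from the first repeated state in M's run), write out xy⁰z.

xy⁰z = xz = 1·0111 = 10111.
Reading y = 01 takes M from p2 back to p2, so after x the machine is still in p2, and z then leads to the accepting state p0. Hence 10111 ∈ L(M).

10111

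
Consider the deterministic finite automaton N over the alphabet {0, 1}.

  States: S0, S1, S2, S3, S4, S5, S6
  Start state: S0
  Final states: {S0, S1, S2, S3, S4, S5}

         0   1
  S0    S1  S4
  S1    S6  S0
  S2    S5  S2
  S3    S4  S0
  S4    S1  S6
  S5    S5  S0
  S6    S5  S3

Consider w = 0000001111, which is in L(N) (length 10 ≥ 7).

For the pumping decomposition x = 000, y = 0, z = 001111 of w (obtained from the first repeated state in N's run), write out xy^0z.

000001111

xy⁰z = xz = 000·001111 = 000001111.
Reading y = 0 takes N from S5 back to S5, so after x the machine is still in S5, and z then leads to the accepting state S3. Hence 000001111 ∈ L(N).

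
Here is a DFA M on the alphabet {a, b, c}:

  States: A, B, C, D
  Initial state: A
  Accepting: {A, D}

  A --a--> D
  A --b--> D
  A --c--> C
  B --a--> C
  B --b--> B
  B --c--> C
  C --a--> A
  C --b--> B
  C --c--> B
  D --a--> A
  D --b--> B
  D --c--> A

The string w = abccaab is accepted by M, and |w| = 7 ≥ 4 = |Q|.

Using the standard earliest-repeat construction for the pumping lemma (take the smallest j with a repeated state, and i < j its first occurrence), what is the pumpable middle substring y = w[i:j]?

State sequence: A -a-> D -b-> B -c-> C -c-> B -a-> C -a-> A -b-> D
First repeat at step 4: B was already visited.

So i = 2, j = 4, giving x = w[0:2] = ab, y = w[2:4] = cc, z = w[4:7] = aab.
Check: |xy| = 4 ≤ 4 and |y| = 2 ≥ 1. Reading y takes M from B back to B, so every xyⁱz is accepted.
Pumping length from the standard proof: p = 4 (the number of states). The repeated state found above gives |xy| = j ≤ 4 and |y| = j − i ≥ 1.

cc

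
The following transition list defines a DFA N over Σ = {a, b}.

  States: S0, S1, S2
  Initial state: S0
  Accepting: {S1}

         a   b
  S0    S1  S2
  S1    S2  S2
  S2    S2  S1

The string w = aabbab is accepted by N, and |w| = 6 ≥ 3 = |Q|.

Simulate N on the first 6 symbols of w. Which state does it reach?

S1

Run of N on the first 6 characters of w = a a b b a b:
  step 0: S0  (start)
  step 1: S1  (read a: S0→S1)
  step 2: S2  (read a: S1→S2)
  step 3: S1  (read b: S2→S1)
  step 4: S2  (read b: S1→S2)
  step 5: S2  (read a: S2→S2)
  step 6: S1  (read b: S2→S1)

After reading 6 characters, N is in state S1.
(This kind of state-tracing is the core of the pumping-lemma construction: with 3 states, pigeonhole forces a repeat within the first 3 steps.)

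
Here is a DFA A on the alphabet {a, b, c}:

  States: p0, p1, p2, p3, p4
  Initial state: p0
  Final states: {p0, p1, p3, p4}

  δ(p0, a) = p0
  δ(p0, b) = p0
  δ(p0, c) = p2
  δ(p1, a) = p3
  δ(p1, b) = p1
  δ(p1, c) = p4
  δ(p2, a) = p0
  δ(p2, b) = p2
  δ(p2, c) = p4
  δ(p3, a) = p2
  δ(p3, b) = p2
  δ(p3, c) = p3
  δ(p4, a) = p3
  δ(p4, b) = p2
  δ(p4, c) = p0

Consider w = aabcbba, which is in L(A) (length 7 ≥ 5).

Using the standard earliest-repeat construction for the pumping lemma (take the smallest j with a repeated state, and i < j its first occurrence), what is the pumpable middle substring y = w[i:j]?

State sequence: p0 -a-> p0 -a-> p0 -b-> p0 -c-> p2 -b-> p2 -b-> p2 -a-> p0
First repeat at step 1: p0 was already visited.

So i = 0, j = 1, giving x = w[0:0] = ε, y = w[0:1] = a, z = w[1:7] = abcbba.
Check: |xy| = 1 ≤ 5 and |y| = 1 ≥ 1. Reading y takes A from p0 back to p0, so every xyⁱz is accepted.
Pumping length from the standard proof: p = 5 (the number of states). The repeated state found above gives |xy| = j ≤ 5 and |y| = j − i ≥ 1.

a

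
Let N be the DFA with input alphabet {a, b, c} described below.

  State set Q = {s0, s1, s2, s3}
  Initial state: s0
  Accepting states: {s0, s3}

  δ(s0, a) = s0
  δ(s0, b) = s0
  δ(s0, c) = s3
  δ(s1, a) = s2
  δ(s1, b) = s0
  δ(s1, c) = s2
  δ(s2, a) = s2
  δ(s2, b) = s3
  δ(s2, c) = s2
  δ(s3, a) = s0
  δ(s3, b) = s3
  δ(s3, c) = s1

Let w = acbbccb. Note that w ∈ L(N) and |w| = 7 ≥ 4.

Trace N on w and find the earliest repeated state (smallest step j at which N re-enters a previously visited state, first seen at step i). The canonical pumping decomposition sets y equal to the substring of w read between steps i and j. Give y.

Run of N on w = a c b b c c b:
  step 0: s0  (start)
  step 1: s0  (read a: s0→s0)   ← first repeat (s0 seen earlier)
  step 2: s3  (read c: s0→s3)
  step 3: s3  (read b: s3→s3)
  step 4: s3  (read b: s3→s3)
  step 5: s1  (read c: s3→s1)
  step 6: s2  (read c: s1→s2)
  step 7: s3  (read b: s2→s3)

So i = 0, j = 1, giving x = w[0:0] = ε, y = w[0:1] = a, z = w[1:7] = cbbccb.
Check: |xy| = 1 ≤ 4 and |y| = 1 ≥ 1. Reading y takes N from s0 back to s0, so every xyⁱz is accepted.

a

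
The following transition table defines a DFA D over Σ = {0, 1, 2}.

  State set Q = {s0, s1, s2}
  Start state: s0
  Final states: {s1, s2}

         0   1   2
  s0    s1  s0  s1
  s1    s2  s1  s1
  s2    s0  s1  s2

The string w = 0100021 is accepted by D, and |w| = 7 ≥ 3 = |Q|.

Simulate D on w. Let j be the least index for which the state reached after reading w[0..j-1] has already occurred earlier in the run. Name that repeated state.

State sequence: s0 -0-> s1 -1-> s1 -0-> s2 -0-> s0 -0-> s1 -2-> s1 -1-> s1
First repeat at step 2: s1 was already visited.

The earliest repeat is at step j = 2: D is in s1, which it already visited at step i = 1.

s1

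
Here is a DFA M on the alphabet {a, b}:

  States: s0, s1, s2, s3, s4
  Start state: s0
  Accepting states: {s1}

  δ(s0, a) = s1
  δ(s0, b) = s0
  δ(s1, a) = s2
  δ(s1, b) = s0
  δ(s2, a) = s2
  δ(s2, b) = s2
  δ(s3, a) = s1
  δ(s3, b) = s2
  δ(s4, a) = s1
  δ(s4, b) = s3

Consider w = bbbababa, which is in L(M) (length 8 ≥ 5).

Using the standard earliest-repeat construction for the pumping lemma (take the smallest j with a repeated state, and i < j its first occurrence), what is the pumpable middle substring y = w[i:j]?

b

State sequence: s0 -b-> s0 -b-> s0 -b-> s0 -a-> s1 -b-> s0 -a-> s1 -b-> s0 -a-> s1
First repeat at step 1: s0 was already visited.

So i = 0, j = 1, giving x = w[0:0] = ε, y = w[0:1] = b, z = w[1:8] = bbababa.
Check: |xy| = 1 ≤ 5 and |y| = 1 ≥ 1. Reading y takes M from s0 back to s0, so every xyⁱz is accepted.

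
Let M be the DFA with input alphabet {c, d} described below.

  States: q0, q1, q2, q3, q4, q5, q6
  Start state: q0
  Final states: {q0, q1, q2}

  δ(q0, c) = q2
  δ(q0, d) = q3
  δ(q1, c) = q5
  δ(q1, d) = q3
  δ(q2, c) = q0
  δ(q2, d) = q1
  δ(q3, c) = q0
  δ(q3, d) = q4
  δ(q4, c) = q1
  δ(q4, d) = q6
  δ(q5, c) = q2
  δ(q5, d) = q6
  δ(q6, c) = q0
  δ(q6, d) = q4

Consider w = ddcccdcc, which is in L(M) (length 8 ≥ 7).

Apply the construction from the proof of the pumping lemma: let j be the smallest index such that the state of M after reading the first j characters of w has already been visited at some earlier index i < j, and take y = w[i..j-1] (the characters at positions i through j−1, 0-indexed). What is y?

State sequence: q0 -d-> q3 -d-> q4 -c-> q1 -c-> q5 -c-> q2 -d-> q1 -c-> q5 -c-> q2
First repeat at step 6: q1 was already visited.

So i = 3, j = 6, giving x = w[0:3] = ddc, y = w[3:6] = ccd, z = w[6:8] = cc.
Check: |xy| = 6 ≤ 7 and |y| = 3 ≥ 1. Reading y takes M from q1 back to q1, so every xyⁱz is accepted.
The DFA has 7 states, so the proof of the pumping lemma guarantees a repeated state among the first 7+1 visited; the segment between the two visits is the pumpable y.

ccd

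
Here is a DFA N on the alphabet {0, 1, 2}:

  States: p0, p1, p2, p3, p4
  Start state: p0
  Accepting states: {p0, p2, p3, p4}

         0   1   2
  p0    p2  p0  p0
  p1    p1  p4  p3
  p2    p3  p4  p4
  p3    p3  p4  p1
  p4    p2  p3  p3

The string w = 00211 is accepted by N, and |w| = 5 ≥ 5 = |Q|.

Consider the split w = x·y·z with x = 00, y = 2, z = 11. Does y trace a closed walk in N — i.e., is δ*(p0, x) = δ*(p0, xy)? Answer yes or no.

no

Run of N on the first 3 characters of w = 0 0 2:
  step 0: p0  (start)
  step 1: p2  (read 0: p0→p2)
  step 2: p3  (read 0: p2→p3)
  step 3: p1  (read 2: p3→p1)

After x (step 2): p3. After xy (step 3): p1.
They differ (p3 ≠ p1), so y is not a cycle from the state after x; this split is not the one the pumping-lemma construction produces, and pumping y need not keep the string in L(N).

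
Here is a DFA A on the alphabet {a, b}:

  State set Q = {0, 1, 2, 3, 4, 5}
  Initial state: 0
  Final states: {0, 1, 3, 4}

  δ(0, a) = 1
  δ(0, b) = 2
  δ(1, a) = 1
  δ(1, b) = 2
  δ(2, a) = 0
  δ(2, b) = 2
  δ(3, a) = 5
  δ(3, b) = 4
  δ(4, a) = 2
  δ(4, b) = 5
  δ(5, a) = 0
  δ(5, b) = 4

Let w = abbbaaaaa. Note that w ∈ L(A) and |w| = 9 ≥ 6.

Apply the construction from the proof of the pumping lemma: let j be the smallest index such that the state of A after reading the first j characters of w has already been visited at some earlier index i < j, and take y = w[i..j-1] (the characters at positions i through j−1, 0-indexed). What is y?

State sequence: 0 -a-> 1 -b-> 2 -b-> 2 -b-> 2 -a-> 0 -a-> 1 -a-> 1 -a-> 1 -a-> 1
First repeat at step 3: 2 was already visited.

So i = 2, j = 3, giving x = w[0:2] = ab, y = w[2:3] = b, z = w[3:9] = baaaaa.
Check: |xy| = 3 ≤ 6 and |y| = 1 ≥ 1. Reading y takes A from 2 back to 2, so every xyⁱz is accepted.

b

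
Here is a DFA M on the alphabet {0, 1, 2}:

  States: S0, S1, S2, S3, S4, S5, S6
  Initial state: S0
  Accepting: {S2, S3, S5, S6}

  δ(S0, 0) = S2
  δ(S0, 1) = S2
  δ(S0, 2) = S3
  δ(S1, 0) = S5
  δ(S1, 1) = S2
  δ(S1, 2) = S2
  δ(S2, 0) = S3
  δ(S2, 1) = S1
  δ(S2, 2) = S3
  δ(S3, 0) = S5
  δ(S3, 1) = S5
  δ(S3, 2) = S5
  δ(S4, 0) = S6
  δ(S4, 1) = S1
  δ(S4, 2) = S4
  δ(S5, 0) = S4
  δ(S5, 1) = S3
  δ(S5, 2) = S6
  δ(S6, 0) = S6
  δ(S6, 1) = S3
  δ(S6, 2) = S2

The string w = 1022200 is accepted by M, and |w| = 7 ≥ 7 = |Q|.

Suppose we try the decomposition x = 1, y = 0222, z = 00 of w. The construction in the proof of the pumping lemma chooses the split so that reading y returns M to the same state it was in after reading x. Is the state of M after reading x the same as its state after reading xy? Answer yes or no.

Run of M on the first 5 characters of w = 1 0 2 2 2:
  step 0: S0  (start)
  step 1: S2  (read 1: S0→S2)
  step 2: S3  (read 0: S2→S3)
  step 3: S5  (read 2: S3→S5)
  step 4: S6  (read 2: S5→S6)
  step 5: S2  (read 2: S6→S2)

After x (step 1): S2. After xy (step 5): S2.
They match, so y = 0222 drives M around a cycle from S2 back to itself; pumping y any number of times keeps M in S2 before reading z, and xyⁱz ∈ L(M) for every i ≥ 0.

yes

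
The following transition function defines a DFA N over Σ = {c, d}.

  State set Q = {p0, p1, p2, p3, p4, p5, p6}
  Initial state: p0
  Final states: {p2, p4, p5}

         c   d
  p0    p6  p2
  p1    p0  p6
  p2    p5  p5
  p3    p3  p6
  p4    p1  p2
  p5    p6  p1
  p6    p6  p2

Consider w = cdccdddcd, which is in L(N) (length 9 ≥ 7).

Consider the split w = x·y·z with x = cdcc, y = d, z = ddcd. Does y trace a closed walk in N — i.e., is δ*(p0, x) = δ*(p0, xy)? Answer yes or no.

no

Run of N on the first 5 characters of w = c d c c d:
  step 0: p0  (start)
  step 1: p6  (read c: p0→p6)
  step 2: p2  (read d: p6→p2)
  step 3: p5  (read c: p2→p5)
  step 4: p6  (read c: p5→p6)
  step 5: p2  (read d: p6→p2)

After x (step 4): p6. After xy (step 5): p2.
They differ (p6 ≠ p2), so y is not a cycle from the state after x; this split is not the one the pumping-lemma construction produces, and pumping y need not keep the string in L(N).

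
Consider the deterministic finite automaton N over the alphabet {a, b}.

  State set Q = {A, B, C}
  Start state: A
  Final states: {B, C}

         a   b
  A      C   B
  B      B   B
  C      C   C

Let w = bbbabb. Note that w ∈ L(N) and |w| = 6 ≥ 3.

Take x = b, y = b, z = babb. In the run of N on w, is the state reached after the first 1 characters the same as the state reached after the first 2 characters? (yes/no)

Run of N on the first 2 characters of w = b b:
  step 0: A  (start)
  step 1: B  (read b: A→B)
  step 2: B  (read b: B→B)

After x (step 1): B. After xy (step 2): B.
They match, so y = b drives N around a cycle from B back to itself; pumping y any number of times keeps N in B before reading z, and xyⁱz ∈ L(N) for every i ≥ 0.

yes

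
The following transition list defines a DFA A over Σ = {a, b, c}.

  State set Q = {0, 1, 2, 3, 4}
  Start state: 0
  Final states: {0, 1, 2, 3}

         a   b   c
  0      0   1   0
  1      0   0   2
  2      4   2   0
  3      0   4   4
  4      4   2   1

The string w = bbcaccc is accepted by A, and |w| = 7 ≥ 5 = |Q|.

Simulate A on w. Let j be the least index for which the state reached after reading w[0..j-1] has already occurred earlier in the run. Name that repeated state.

0

State sequence: 0 -b-> 1 -b-> 0 -c-> 0 -a-> 0 -c-> 0 -c-> 0 -c-> 0
First repeat at step 2: 0 was already visited.

The earliest repeat is at step j = 2: A is in 0, which it already visited at step i = 0.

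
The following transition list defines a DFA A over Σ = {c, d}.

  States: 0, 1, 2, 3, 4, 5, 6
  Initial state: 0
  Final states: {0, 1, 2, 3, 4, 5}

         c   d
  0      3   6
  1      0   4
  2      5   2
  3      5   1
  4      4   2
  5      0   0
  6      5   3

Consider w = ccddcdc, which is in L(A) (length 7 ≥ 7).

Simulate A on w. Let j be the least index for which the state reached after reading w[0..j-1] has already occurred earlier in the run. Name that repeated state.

Run of A on w = c c d d c d c:
  step 0: 0  (start)
  step 1: 3  (read c: 0→3)
  step 2: 5  (read c: 3→5)
  step 3: 0  (read d: 5→0)   ← first repeat (0 seen earlier)
  step 4: 6  (read d: 0→6)
  step 5: 5  (read c: 6→5)
  step 6: 0  (read d: 5→0)
  step 7: 3  (read c: 0→3)

The earliest repeat is at step j = 3: A is in 0, which it already visited at step i = 0.
Pumping length from the standard proof: p = 7 (the number of states). The repeated state found above gives |xy| = j ≤ 7 and |y| = j − i ≥ 1.

0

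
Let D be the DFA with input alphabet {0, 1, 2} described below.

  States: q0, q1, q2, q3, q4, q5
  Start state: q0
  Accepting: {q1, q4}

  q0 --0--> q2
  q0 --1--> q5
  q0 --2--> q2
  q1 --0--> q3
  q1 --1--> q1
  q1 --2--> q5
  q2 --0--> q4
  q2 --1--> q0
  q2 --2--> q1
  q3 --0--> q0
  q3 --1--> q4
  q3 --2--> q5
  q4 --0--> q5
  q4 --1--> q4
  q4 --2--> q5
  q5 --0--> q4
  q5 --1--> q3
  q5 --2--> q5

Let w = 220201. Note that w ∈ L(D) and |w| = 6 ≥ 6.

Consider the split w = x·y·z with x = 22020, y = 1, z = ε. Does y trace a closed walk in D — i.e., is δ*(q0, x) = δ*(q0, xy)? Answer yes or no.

yes

State sequence: q0 -2-> q2 -2-> q1 -0-> q3 -2-> q5 -0-> q4 -1-> q4

After x (step 5): q4. After xy (step 6): q4.
They match, so y = 1 drives D around a cycle from q4 back to itself; pumping y any number of times keeps D in q4 before reading z, and xyⁱz ∈ L(D) for every i ≥ 0.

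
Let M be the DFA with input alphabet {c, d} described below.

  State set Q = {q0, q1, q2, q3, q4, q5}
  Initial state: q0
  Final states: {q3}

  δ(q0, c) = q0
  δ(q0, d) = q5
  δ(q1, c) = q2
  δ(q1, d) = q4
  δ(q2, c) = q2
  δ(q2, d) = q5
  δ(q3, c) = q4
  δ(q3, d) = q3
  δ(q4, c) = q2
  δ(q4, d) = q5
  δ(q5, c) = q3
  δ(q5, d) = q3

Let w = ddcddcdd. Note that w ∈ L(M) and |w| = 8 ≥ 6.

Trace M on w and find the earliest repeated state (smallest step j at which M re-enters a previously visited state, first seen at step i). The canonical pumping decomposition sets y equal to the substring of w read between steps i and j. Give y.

dcd

Run of M on w = d d c d d c d d:
  step 0: q0  (start)
  step 1: q5  (read d: q0→q5)
  step 2: q3  (read d: q5→q3)
  step 3: q4  (read c: q3→q4)
  step 4: q5  (read d: q4→q5)   ← first repeat (q5 seen earlier)
  step 5: q3  (read d: q5→q3)
  step 6: q4  (read c: q3→q4)
  step 7: q5  (read d: q4→q5)
  step 8: q3  (read d: q5→q3)

So i = 1, j = 4, giving x = w[0:1] = d, y = w[1:4] = dcd, z = w[4:8] = dcdd.
Check: |xy| = 4 ≤ 6 and |y| = 3 ≥ 1. Reading y takes M from q5 back to q5, so every xyⁱz is accepted.
Pumping length from the standard proof: p = 6 (the number of states). The repeated state found above gives |xy| = j ≤ 6 and |y| = j − i ≥ 1.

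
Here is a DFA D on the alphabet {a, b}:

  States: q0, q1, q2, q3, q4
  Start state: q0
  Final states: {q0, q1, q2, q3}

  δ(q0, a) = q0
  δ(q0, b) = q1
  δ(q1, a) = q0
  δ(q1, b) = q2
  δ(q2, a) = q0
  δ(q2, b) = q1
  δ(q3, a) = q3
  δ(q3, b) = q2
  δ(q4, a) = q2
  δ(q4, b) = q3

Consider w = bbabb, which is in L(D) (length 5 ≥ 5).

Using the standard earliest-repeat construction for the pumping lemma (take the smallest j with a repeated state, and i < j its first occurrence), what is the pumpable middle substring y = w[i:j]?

Run of D on w = b b a b b:
  step 0: q0  (start)
  step 1: q1  (read b: q0→q1)
  step 2: q2  (read b: q1→q2)
  step 3: q0  (read a: q2→q0)   ← first repeat (q0 seen earlier)
  step 4: q1  (read b: q0→q1)
  step 5: q2  (read b: q1→q2)

So i = 0, j = 3, giving x = w[0:0] = ε, y = w[0:3] = bba, z = w[3:5] = bb.
Check: |xy| = 3 ≤ 5 and |y| = 3 ≥ 1. Reading y takes D from q0 back to q0, so every xyⁱz is accepted.
Pumping length from the standard proof: p = 5 (the number of states). The repeated state found above gives |xy| = j ≤ 5 and |y| = j − i ≥ 1.

bba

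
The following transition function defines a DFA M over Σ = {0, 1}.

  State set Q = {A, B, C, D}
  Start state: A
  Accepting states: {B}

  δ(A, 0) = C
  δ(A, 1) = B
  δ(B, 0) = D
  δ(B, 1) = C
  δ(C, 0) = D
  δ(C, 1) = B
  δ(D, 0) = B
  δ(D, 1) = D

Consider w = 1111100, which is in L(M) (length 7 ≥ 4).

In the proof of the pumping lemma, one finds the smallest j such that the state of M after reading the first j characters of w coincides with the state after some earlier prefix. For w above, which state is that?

Run of M on w = 1 1 1 1 1 0 0:
  step 0: A  (start)
  step 1: B  (read 1: A→B)
  step 2: C  (read 1: B→C)
  step 3: B  (read 1: C→B)   ← first repeat (B seen earlier)
  step 4: C  (read 1: B→C)
  step 5: B  (read 1: C→B)
  step 6: D  (read 0: B→D)
  step 7: B  (read 0: D→B)

The earliest repeat is at step j = 3: M is in B, which it already visited at step i = 1.
With |Q| = 4, pigeonhole forces a state repeat no later than step 4; the substring read between the first and second visits to that state can be pumped.

B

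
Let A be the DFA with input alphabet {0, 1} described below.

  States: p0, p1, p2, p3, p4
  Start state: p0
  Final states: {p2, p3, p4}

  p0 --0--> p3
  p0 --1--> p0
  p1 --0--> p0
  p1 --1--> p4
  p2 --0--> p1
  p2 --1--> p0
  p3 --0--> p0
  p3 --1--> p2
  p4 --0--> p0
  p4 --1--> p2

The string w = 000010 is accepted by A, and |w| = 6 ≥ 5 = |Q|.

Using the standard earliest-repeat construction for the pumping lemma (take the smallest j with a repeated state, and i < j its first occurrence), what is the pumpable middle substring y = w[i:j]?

00

State sequence: p0 -0-> p3 -0-> p0 -0-> p3 -0-> p0 -1-> p0 -0-> p3
First repeat at step 2: p0 was already visited.

So i = 0, j = 2, giving x = w[0:0] = ε, y = w[0:2] = 00, z = w[2:6] = 0010.
Check: |xy| = 2 ≤ 5 and |y| = 2 ≥ 1. Reading y takes A from p0 back to p0, so every xyⁱz is accepted.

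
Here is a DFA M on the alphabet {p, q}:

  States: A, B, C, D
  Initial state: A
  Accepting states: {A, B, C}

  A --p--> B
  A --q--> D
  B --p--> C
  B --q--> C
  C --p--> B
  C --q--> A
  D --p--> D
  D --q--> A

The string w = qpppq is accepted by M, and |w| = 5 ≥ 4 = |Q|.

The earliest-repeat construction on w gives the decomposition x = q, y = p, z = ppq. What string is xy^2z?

qppppq

xy^2z = q·p·p·ppq = qppppq.
Reading y = p takes M from D back to D, so after x·y·y the machine is still in D, and z then leads to the accepting state A. Hence qppppq ∈ L(M).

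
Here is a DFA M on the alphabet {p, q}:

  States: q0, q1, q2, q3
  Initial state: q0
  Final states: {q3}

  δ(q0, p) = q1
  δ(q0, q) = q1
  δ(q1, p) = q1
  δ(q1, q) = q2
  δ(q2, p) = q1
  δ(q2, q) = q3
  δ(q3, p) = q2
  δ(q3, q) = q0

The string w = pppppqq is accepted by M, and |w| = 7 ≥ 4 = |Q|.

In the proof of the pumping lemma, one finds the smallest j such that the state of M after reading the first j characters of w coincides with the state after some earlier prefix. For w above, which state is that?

q1

State sequence: q0 -p-> q1 -p-> q1 -p-> q1 -p-> q1 -p-> q1 -q-> q2 -q-> q3
First repeat at step 2: q1 was already visited.

The earliest repeat is at step j = 2: M is in q1, which it already visited at step i = 1.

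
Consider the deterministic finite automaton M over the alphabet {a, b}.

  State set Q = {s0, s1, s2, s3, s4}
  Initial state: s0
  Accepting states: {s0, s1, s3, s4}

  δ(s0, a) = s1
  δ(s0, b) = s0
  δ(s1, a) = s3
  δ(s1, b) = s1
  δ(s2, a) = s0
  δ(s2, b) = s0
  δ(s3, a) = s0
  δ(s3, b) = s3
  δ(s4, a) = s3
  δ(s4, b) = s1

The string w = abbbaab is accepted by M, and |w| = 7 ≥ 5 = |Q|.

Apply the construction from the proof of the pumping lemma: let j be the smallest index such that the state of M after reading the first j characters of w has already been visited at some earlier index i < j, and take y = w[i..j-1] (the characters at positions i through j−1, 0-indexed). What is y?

Run of M on w = a b b b a a b:
  step 0: s0  (start)
  step 1: s1  (read a: s0→s1)
  step 2: s1  (read b: s1→s1)   ← first repeat (s1 seen earlier)
  step 3: s1  (read b: s1→s1)
  step 4: s1  (read b: s1→s1)
  step 5: s3  (read a: s1→s3)
  step 6: s0  (read a: s3→s0)
  step 7: s0  (read b: s0→s0)

So i = 1, j = 2, giving x = w[0:1] = a, y = w[1:2] = b, z = w[2:7] = bbaab.
Check: |xy| = 2 ≤ 5 and |y| = 1 ≥ 1. Reading y takes M from s1 back to s1, so every xyⁱz is accepted.
The DFA has 5 states, so the proof of the pumping lemma guarantees a repeated state among the first 5+1 visited; the segment between the two visits is the pumpable y.

b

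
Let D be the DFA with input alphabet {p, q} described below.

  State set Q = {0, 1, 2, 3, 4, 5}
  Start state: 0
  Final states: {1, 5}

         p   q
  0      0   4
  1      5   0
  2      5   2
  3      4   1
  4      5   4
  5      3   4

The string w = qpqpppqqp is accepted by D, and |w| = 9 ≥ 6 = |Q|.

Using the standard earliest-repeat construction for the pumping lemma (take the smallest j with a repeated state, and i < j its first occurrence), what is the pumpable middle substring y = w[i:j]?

State sequence: 0 -q-> 4 -p-> 5 -q-> 4 -p-> 5 -p-> 3 -p-> 4 -q-> 4 -q-> 4 -p-> 5
First repeat at step 3: 4 was already visited.

So i = 1, j = 3, giving x = w[0:1] = q, y = w[1:3] = pq, z = w[3:9] = pppqqp.
Check: |xy| = 3 ≤ 6 and |y| = 2 ≥ 1. Reading y takes D from 4 back to 4, so every xyⁱz is accepted.

pq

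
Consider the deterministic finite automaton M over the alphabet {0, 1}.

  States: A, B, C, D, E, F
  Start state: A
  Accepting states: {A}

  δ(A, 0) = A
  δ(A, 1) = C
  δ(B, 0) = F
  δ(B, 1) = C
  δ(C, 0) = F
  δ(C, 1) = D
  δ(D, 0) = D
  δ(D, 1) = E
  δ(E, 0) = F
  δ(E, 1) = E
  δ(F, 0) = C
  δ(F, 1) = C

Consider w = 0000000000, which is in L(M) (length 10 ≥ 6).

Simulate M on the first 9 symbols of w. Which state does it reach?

Run of M on the first 9 characters of w = 0 0 0 0 0 0 0 0 0:
  step 0: A  (start)
  step 1: A  (read 0: A→A)
  step 2: A  (read 0: A→A)
  step 3: A  (read 0: A→A)
  step 4: A  (read 0: A→A)
  step 5: A  (read 0: A→A)
  step 6: A  (read 0: A→A)
  step 7: A  (read 0: A→A)
  step 8: A  (read 0: A→A)
  step 9: A  (read 0: A→A)

After reading 9 characters, M is in state A.

A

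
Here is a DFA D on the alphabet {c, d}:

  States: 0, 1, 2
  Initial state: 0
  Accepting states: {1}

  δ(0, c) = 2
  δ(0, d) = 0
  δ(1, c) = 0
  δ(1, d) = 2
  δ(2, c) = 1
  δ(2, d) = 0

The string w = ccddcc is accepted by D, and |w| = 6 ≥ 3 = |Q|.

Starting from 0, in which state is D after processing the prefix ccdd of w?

State sequence: 0 -c-> 2 -c-> 1 -d-> 2 -d-> 0

After reading 4 characters, D is in state 0.

0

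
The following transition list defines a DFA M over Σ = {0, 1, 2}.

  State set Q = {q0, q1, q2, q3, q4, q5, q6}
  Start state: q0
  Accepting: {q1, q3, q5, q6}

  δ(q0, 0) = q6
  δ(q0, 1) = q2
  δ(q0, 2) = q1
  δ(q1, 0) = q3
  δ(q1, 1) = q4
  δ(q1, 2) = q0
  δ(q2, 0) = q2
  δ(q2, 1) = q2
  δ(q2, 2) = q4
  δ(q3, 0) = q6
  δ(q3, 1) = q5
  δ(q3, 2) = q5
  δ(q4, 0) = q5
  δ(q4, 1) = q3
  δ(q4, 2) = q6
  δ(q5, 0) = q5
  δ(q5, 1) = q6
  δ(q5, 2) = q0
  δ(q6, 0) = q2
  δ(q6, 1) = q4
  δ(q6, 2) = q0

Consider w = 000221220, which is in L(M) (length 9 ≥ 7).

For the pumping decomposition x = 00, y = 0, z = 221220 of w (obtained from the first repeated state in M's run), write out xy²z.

xy^2z = 00·0·0·221220 = 0000221220.
Reading y = 0 takes M from q2 back to q2, so after x·y·y the machine is still in q2, and z then leads to the accepting state q6. Hence 0000221220 ∈ L(M).

0000221220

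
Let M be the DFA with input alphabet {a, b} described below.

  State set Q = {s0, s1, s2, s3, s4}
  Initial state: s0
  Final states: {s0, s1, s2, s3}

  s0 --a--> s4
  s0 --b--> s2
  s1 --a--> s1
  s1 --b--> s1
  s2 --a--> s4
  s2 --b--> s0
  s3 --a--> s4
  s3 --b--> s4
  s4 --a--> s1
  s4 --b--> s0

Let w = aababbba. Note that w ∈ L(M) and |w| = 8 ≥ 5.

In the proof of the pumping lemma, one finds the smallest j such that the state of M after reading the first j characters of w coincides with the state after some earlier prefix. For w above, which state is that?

State sequence: s0 -a-> s4 -a-> s1 -b-> s1 -a-> s1 -b-> s1 -b-> s1 -b-> s1 -a-> s1
First repeat at step 3: s1 was already visited.

The earliest repeat is at step j = 3: M is in s1, which it already visited at step i = 2.
With |Q| = 5, pigeonhole forces a state repeat no later than step 5; the substring read between the first and second visits to that state can be pumped.

s1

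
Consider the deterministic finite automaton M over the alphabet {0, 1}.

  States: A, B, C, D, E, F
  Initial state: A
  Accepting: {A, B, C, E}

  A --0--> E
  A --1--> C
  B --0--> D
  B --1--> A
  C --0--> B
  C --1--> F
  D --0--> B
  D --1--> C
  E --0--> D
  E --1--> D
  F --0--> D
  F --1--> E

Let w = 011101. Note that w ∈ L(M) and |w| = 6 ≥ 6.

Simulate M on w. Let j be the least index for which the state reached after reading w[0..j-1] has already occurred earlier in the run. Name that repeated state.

D

Run of M on w = 0 1 1 1 0 1:
  step 0: A  (start)
  step 1: E  (read 0: A→E)
  step 2: D  (read 1: E→D)
  step 3: C  (read 1: D→C)
  step 4: F  (read 1: C→F)
  step 5: D  (read 0: F→D)   ← first repeat (D seen earlier)
  step 6: C  (read 1: D→C)

The earliest repeat is at step j = 5: M is in D, which it already visited at step i = 2.
Pumping length from the standard proof: p = 6 (the number of states). The repeated state found above gives |xy| = j ≤ 6 and |y| = j − i ≥ 1.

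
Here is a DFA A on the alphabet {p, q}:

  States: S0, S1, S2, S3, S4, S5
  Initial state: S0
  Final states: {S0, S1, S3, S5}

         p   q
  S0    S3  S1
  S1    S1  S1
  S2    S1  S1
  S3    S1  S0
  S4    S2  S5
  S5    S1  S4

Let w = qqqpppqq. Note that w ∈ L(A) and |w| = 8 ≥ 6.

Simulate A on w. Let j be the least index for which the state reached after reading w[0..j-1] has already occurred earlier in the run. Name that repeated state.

State sequence: S0 -q-> S1 -q-> S1 -q-> S1 -p-> S1 -p-> S1 -p-> S1 -q-> S1 -q-> S1
First repeat at step 2: S1 was already visited.

The earliest repeat is at step j = 2: A is in S1, which it already visited at step i = 1.
With |Q| = 6, pigeonhole forces a state repeat no later than step 6; the substring read between the first and second visits to that state can be pumped.

S1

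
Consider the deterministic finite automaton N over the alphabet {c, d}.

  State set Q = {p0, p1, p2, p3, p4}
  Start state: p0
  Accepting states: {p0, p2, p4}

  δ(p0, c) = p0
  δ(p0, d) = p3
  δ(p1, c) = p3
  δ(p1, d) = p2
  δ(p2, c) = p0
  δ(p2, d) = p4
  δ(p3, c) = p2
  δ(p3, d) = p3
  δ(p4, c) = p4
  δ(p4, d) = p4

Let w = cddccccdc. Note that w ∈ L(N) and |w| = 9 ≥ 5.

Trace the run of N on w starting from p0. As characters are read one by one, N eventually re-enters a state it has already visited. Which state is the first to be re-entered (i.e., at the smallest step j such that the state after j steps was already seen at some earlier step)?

State sequence: p0 -c-> p0 -d-> p3 -d-> p3 -c-> p2 -c-> p0 -c-> p0 -c-> p0 -d-> p3 -c-> p2
First repeat at step 1: p0 was already visited.

The earliest repeat is at step j = 1: N is in p0, which it already visited at step i = 0.
The DFA has 5 states, so the proof of the pumping lemma guarantees a repeated state among the first 5+1 visited; the segment between the two visits is the pumpable y.

p0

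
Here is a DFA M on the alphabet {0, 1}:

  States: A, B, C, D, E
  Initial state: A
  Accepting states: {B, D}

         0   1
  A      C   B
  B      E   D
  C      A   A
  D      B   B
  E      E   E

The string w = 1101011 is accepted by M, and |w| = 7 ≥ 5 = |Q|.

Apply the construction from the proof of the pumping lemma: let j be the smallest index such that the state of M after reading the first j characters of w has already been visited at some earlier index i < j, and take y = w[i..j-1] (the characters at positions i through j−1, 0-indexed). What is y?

State sequence: A -1-> B -1-> D -0-> B -1-> D -0-> B -1-> D -1-> B
First repeat at step 3: B was already visited.

So i = 1, j = 3, giving x = w[0:1] = 1, y = w[1:3] = 10, z = w[3:7] = 1011.
Check: |xy| = 3 ≤ 5 and |y| = 2 ≥ 1. Reading y takes M from B back to B, so every xyⁱz is accepted.

10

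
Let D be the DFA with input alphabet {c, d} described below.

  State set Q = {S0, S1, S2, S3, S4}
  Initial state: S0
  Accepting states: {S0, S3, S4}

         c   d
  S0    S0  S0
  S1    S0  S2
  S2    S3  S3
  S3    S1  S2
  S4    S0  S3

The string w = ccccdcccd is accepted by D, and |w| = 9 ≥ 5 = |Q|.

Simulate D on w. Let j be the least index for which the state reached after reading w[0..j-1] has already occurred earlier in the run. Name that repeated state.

S0

Run of D on w = c c c c d c c c d:
  step 0: S0  (start)
  step 1: S0  (read c: S0→S0)   ← first repeat (S0 seen earlier)
  step 2: S0  (read c: S0→S0)
  step 3: S0  (read c: S0→S0)
  step 4: S0  (read c: S0→S0)
  step 5: S0  (read d: S0→S0)
  step 6: S0  (read c: S0→S0)
  step 7: S0  (read c: S0→S0)
  step 8: S0  (read c: S0→S0)
  step 9: S0  (read d: S0→S0)

The earliest repeat is at step j = 1: D is in S0, which it already visited at step i = 0.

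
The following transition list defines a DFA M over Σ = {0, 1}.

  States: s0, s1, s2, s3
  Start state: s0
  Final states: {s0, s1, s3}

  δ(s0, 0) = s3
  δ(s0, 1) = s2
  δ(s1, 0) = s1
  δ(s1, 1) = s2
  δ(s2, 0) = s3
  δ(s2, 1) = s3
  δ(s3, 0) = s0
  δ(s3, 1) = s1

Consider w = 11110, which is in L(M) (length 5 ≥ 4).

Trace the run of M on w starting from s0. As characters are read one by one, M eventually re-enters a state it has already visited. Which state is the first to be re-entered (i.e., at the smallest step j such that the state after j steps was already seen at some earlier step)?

s2

Run of M on w = 1 1 1 1 0:
  step 0: s0  (start)
  step 1: s2  (read 1: s0→s2)
  step 2: s3  (read 1: s2→s3)
  step 3: s1  (read 1: s3→s1)
  step 4: s2  (read 1: s1→s2)   ← first repeat (s2 seen earlier)
  step 5: s3  (read 0: s2→s3)

The earliest repeat is at step j = 4: M is in s2, which it already visited at step i = 1.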